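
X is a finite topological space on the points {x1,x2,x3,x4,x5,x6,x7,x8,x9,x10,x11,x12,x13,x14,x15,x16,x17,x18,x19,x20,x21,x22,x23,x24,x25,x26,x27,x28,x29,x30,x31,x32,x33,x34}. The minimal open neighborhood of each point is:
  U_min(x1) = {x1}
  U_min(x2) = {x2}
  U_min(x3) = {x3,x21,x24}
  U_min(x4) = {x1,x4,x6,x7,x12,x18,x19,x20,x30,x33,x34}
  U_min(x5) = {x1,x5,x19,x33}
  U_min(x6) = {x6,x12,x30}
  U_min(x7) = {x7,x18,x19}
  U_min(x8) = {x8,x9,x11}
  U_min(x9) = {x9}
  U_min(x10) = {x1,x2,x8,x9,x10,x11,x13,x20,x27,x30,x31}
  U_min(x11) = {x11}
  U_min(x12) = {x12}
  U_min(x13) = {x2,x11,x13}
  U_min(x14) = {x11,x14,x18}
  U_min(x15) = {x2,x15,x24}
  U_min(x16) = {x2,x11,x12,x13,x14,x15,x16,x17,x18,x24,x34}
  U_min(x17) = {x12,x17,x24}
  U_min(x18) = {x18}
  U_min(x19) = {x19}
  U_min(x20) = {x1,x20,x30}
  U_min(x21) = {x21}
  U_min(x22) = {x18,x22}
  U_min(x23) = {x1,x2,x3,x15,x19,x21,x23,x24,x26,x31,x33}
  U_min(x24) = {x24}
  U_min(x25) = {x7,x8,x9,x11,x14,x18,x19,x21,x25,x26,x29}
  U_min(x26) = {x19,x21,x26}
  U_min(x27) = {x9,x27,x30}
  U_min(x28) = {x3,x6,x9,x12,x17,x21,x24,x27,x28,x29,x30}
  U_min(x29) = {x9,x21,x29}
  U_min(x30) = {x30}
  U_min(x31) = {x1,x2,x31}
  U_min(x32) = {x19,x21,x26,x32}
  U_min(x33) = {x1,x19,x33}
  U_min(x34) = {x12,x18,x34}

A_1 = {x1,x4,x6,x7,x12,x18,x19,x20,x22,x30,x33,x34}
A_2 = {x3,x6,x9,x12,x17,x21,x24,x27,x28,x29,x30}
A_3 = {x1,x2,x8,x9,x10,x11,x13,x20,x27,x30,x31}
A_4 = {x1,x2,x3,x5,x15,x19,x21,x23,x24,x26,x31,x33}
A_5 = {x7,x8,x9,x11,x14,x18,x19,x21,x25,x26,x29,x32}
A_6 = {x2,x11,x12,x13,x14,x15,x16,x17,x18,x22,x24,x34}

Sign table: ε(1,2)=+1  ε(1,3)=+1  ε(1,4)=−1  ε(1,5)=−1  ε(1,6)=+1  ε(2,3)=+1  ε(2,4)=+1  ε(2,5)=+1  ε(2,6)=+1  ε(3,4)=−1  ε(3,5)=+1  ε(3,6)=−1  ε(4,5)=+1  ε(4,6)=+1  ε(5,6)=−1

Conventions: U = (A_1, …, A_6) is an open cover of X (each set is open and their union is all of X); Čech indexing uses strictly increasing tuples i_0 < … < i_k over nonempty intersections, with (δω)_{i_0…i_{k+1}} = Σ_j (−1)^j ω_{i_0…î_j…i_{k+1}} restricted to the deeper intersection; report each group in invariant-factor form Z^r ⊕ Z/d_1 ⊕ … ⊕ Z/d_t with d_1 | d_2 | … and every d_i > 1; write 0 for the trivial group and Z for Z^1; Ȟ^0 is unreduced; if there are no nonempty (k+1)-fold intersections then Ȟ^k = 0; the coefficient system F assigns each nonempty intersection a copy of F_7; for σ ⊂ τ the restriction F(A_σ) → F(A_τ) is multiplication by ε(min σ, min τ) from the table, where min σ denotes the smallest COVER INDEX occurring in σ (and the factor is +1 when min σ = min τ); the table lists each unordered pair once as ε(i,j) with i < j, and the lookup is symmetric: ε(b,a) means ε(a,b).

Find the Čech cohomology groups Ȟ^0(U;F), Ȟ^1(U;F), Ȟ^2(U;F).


Ȟ^0 = 0; Ȟ^1 = 0; Ȟ^2 = Z/7

intersection data:
  A12={x6,x12,x30} A13={x1,x20,x30} A14={x1,x19,x33} A15={x7,x18,x19} A16={x12,x18,x22,x34} A23={x9,x27,x30} A24={x3,x21,x24} A25={x9,x21,x29} A26={x12,x17,x24} A34={x1,x2,x31} A35={x8,x9,x11} A36={x2,x11,x13} A45={x19,x21,x26} A46={x2,x15,x24} A56={x11,x14,x18}
  A123={x30} A126={x12} A134={x1} A145={x19} A156={x18} A235={x9} A245={x21} A246={x24} A346={x2} A356={x11}
C dims 6,15,10; δ0: rk_F7 6; δ1: rk_F7 9
Ȟ^0 = (6 − 6) − 0 = 0, so Ȟ^0 ≅ 0
Ȟ^1 = (15 − 9) − 6 = 0, so Ȟ^1 ≅ 0
Ȟ^2 = (10 − 0) − 9 = 1, so Ȟ^2 ≅ Z/7


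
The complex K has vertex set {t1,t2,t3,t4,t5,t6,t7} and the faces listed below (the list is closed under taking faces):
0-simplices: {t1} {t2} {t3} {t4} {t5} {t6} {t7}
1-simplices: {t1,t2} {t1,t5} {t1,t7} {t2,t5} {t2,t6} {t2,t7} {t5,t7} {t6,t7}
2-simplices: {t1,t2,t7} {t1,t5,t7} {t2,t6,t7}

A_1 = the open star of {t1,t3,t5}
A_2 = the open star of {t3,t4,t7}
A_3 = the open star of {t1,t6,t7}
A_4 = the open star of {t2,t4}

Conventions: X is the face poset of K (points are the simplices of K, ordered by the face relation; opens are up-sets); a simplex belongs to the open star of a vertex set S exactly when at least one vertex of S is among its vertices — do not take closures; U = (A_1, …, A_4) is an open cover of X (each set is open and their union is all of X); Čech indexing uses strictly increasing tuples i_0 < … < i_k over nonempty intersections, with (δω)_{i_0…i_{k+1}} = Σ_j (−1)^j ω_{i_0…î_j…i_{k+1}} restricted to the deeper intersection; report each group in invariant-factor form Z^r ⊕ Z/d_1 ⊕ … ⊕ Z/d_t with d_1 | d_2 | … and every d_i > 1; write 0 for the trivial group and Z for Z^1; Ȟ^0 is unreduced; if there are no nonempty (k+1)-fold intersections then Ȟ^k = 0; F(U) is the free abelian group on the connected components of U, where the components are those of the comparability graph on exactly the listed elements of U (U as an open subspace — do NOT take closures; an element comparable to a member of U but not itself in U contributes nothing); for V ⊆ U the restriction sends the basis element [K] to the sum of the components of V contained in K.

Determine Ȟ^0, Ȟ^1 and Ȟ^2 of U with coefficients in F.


cover nerve:
  A1={{t1},{t3},{t5},{t1,t2},{t1,t5},{t1,t7},{t2,t5},{t5,t7},{t1,t2,t7},{t1,t5,t7}} A2={{t3},{t4},{t7},{t1,t7},{t2,t7},{t5,t7},{t6,t7},{t1,t2,t7},{t1,t5,t7},{t2,t6,t7}} A3={{t1},{t6},{t7},{t1,t2},{t1,t5},{t1,t7},{t2,t6},{t2,t7},{t5,t7},{t6,t7},{t1,t2,t7},{t1,t5,t7},{t2,t6,t7}} A4={{t2},{t4},{t1,t2},{t2,t5},{t2,t6},{t2,t7},{t1,t2,t7},{t2,t6,t7}}
  A12={{t3},{t1,t7},{t5,t7},{t1,t2,t7},{t1,t5,t7}} A13={{t1},{t1,t2},{t1,t5},{t1,t7},{t5,t7},{t1,t2,t7},{t1,t5,t7}} A14={{t1,t2},{t2,t5},{t1,t2,t7}} A23={{t7},{t1,t7},{t2,t7},{t5,t7},{t6,t7},{t1,t2,t7},{t1,t5,t7},{t2,t6,t7}} A24={{t4},{t2,t7},{t1,t2,t7},{t2,t6,t7}} A34={{t1,t2},{t2,t6},{t2,t7},{t1,t2,t7},{t2,t6,t7}}
  A123={{t1,t7},{t5,t7},{t1,t2,t7},{t1,t5,t7}} A124={{t1,t2,t7}} A134={{t1,t2},{t1,t2,t7}} A234={{t2,t7},{t1,t2,t7},{t2,t6,t7}}
  A1234={{t1,t2,t7}}
components per intersection:
  A1: {{t1},{t5},{t1,t2},{t1,t5},{t1,t7},{t2,t5},{t5,t7},{t1,t2,t7},{t1,t5,t7}} {{t3}}
  A2: {{t3}} {{t4}} {{t7},{t1,t7},{t2,t7},{t5,t7},{t6,t7},{t1,t2,t7},{t1,t5,t7},{t2,t6,t7}}
  A3: {{t1},{t6},{t7},{t1,t2},{t1,t5},{t1,t7},{t2,t6},{t2,t7},{t5,t7},{t6,t7},{t1,t2,t7},{t1,t5,t7},{t2,t6,t7}}
  A4: {{t2},{t1,t2},{t2,t5},{t2,t6},{t2,t7},{t1,t2,t7},{t2,t6,t7}} {{t4}}
  A12: {{t3}} {{t1,t7},{t5,t7},{t1,t2,t7},{t1,t5,t7}}
  A13: {{t1},{t1,t2},{t1,t5},{t1,t7},{t5,t7},{t1,t2,t7},{t1,t5,t7}}
  A14: {{t1,t2},{t1,t2,t7}} {{t2,t5}}
  A23: {{t7},{t1,t7},{t2,t7},{t5,t7},{t6,t7},{t1,t2,t7},{t1,t5,t7},{t2,t6,t7}}
  A24: {{t4}} {{t2,t7},{t1,t2,t7},{t2,t6,t7}}
  A34: {{t1,t2},{t2,t6},{t2,t7},{t1,t2,t7},{t2,t6,t7}}
  A123: {{t1,t7},{t5,t7},{t1,t2,t7},{t1,t5,t7}}
  A124: {{t1,t2,t7}}
  A134: {{t1,t2},{t1,t2,t7}}
  A234: {{t2,t7},{t1,t2,t7},{t2,t6,t7}}
  A1234: {{t1,t2,t7}}
C dims 8,9,4,1; δ0: rk 5, SNF 1^5; δ1: rk 3, SNF 1^3; δ2: rk 1, SNF 1^1
Ȟ^0: (8−5)−0=3 ⇒ Z^3
Ȟ^1: (9−3)−5=1 ⇒ Z
Ȟ^2: (4−1)−3=0 ⇒ 0

Ȟ^0 ≅ Z^3, Ȟ^1 ≅ Z, Ȟ^2 ≅ 0


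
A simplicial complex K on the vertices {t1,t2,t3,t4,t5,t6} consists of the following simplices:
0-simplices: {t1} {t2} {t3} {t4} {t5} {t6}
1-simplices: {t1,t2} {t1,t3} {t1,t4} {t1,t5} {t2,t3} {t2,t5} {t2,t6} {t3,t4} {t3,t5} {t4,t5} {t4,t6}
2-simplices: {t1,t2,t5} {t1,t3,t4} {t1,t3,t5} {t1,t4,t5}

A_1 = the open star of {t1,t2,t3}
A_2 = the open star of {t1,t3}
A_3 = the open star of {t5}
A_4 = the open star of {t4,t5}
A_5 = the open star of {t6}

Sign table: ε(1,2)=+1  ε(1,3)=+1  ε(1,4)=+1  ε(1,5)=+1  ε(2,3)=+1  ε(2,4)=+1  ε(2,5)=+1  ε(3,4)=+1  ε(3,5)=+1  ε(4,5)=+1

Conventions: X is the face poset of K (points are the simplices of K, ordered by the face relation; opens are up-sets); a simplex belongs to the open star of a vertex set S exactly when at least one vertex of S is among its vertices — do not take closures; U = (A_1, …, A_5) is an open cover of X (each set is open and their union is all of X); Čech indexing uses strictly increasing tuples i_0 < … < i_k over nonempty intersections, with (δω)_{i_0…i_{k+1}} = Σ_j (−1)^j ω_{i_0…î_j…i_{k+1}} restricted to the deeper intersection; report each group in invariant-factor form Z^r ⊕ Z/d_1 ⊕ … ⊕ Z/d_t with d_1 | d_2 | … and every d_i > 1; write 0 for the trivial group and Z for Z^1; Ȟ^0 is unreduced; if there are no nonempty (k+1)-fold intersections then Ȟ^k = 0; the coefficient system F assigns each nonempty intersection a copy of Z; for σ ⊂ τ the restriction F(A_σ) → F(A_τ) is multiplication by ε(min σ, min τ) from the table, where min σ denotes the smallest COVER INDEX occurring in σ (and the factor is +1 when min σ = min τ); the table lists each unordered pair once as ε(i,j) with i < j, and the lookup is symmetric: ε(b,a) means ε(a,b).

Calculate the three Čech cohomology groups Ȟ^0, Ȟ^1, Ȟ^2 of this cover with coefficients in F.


Ȟ^0 = Z, Ȟ^1 = Z and Ȟ^2 = 0

nerve of the cover:
  A1={{t1},{t2},{t3},{t1,t2},{t1,t3},{t1,t4},{t1,t5},{t2,t3},{t2,t5},{t2,t6},{t3,t4},{t3,t5},{t1,t2,t5},{t1,t3,t4},{t1,t3,t5},{t1,t4,t5}} A2={{t1},{t3},{t1,t2},{t1,t3},{t1,t4},{t1,t5},{t2,t3},{t3,t4},{t3,t5},{t1,t2,t5},{t1,t3,t4},{t1,t3,t5},{t1,t4,t5}} A3={{t5},{t1,t5},{t2,t5},{t3,t5},{t4,t5},{t1,t2,t5},{t1,t3,t5},{t1,t4,t5}} A4={{t4},{t5},{t1,t4},{t1,t5},{t2,t5},{t3,t4},{t3,t5},{t4,t5},{t4,t6},{t1,t2,t5},{t1,t3,t4},{t1,t3,t5},{t1,t4,t5}} A5={{t6},{t2,t6},{t4,t6}}
  A12={{t1},{t3},{t1,t2},{t1,t3},{t1,t4},{t1,t5},{t2,t3},{t3,t4},{t3,t5},{t1,t2,t5},{t1,t3,t4},{t1,t3,t5},{t1,t4,t5}} A13={{t1,t5},{t2,t5},{t3,t5},{t1,t2,t5},{t1,t3,t5},{t1,t4,t5}} A14={{t1,t4},{t1,t5},{t2,t5},{t3,t4},{t3,t5},{t1,t2,t5},{t1,t3,t4},{t1,t3,t5},{t1,t4,t5}} A15={{t2,t6}} A23={{t1,t5},{t3,t5},{t1,t2,t5},{t1,t3,t5},{t1,t4,t5}} A24={{t1,t4},{t1,t5},{t3,t4},{t3,t5},{t1,t2,t5},{t1,t3,t4},{t1,t3,t5},{t1,t4,t5}} A34={{t5},{t1,t5},{t2,t5},{t3,t5},{t4,t5},{t1,t2,t5},{t1,t3,t5},{t1,t4,t5}} A45={{t4,t6}}
  A123={{t1,t5},{t3,t5},{t1,t2,t5},{t1,t3,t5},{t1,t4,t5}} A124={{t1,t4},{t1,t5},{t3,t4},{t3,t5},{t1,t2,t5},{t1,t3,t4},{t1,t3,t5},{t1,t4,t5}} A134={{t1,t5},{t2,t5},{t3,t5},{t1,t2,t5},{t1,t3,t5},{t1,t4,t5}} A234={{t1,t5},{t3,t5},{t1,t2,t5},{t1,t3,t5},{t1,t4,t5}}
  A1234={{t1,t5},{t3,t5},{t1,t2,t5},{t1,t3,t5},{t1,t4,t5}}
C dims 5,8,4,1; δ0: rk 4, SNF 1^4; δ1: rk 3, SNF 1^3; δ2: rk 1, SNF 1^1
Ȟ^0 = (5 − 4) − 0 = 1, so Ȟ^0 ≅ Z
Ȟ^1 = (8 − 3) − 4 = 1, so Ȟ^1 ≅ Z
Ȟ^2 = (4 − 1) − 3 = 0, so Ȟ^2 ≅ 0


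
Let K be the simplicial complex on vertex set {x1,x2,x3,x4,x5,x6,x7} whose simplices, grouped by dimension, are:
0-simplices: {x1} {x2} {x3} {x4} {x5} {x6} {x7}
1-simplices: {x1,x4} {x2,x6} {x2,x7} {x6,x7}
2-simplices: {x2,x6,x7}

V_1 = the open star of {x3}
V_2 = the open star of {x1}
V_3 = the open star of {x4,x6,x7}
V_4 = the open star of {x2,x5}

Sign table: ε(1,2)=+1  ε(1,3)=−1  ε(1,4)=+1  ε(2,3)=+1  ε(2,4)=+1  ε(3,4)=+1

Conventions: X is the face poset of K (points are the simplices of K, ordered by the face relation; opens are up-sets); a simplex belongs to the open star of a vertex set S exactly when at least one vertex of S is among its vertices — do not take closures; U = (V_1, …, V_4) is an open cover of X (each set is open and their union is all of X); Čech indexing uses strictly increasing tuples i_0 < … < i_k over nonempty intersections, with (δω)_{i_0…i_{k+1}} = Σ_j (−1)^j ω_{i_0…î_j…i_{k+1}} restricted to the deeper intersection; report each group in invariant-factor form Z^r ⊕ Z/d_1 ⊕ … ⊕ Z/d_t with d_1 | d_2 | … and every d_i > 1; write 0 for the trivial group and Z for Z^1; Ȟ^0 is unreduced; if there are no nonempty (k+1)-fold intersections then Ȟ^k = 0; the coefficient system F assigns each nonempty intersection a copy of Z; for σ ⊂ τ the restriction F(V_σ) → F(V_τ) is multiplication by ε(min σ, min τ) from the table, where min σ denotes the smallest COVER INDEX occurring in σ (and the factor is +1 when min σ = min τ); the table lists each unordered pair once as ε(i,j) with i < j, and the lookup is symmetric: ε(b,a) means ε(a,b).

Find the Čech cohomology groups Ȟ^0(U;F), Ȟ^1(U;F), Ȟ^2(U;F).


Ȟ^0(U;F) ≅ Z^2; Ȟ^1(U;F) ≅ 0; Ȟ^2(U;F) ≅ 0

cover nerve:
  V1={{x3}} V2={{x1},{x1,x4}} V3={{x4},{x6},{x7},{x1,x4},{x2,x6},{x2,x7},{x6,x7},{x2,x6,x7}} V4={{x2},{x5},{x2,x6},{x2,x7},{x2,x6,x7}}
  V23={{x1,x4}} V34={{x2,x6},{x2,x7},{x2,x6,x7}}
C dims 4,2; δ0: rk 2, SNF 1^2
Ȟ^0: (4−2)−0=2 ⇒ Z^2
Ȟ^1: (2−0)−2=0 ⇒ 0
Ȟ^2: (0−0)−0=0 ⇒ 0


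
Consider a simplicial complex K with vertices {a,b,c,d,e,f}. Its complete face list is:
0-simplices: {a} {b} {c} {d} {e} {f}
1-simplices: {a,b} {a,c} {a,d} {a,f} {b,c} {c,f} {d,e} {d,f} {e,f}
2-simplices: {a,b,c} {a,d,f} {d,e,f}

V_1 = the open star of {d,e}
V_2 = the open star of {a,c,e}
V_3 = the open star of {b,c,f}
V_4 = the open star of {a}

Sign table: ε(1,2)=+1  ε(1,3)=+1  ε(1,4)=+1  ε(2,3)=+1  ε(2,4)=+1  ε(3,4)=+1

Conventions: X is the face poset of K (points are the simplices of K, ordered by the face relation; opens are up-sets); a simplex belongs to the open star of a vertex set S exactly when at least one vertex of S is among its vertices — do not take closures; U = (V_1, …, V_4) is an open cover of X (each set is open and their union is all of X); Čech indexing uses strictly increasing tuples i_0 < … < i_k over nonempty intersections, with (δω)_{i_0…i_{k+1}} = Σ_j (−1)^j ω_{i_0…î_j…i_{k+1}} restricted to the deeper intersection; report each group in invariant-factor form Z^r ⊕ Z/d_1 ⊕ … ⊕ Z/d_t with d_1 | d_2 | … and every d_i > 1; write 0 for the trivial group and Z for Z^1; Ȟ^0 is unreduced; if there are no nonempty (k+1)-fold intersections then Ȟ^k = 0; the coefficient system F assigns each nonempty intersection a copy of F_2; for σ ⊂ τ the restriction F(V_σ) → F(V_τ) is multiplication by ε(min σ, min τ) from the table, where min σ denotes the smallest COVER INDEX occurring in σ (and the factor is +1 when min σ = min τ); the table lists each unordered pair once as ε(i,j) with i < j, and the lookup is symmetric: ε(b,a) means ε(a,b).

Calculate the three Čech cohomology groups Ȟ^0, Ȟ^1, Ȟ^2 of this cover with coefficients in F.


Ȟ^0 = Z/2, Ȟ^1 = 0, Ȟ^2 = 0

nerve simplices:
  V1={{d},{e},{a,d},{d,e},{d,f},{e,f},{a,d,f},{d,e,f}} V2={{a},{c},{e},{a,b},{a,c},{a,d},{a,f},{b,c},{c,f},{d,e},{e,f},{a,b,c},{a,d,f},{d,e,f}} V3={{b},{c},{f},{a,b},{a,c},{a,f},{b,c},{c,f},{d,f},{e,f},{a,b,c},{a,d,f},{d,e,f}} V4={{a},{a,b},{a,c},{a,d},{a,f},{a,b,c},{a,d,f}}
  V12={{e},{a,d},{d,e},{e,f},{a,d,f},{d,e,f}} V13={{d,f},{e,f},{a,d,f},{d,e,f}} V14={{a,d},{a,d,f}} V23={{c},{a,b},{a,c},{a,f},{b,c},{c,f},{e,f},{a,b,c},{a,d,f},{d,e,f}} V24={{a},{a,b},{a,c},{a,d},{a,f},{a,b,c},{a,d,f}} V34={{a,b},{a,c},{a,f},{a,b,c},{a,d,f}}
  V123={{e,f},{a,d,f},{d,e,f}} V124={{a,d},{a,d,f}} V134={{a,d,f}} V234={{a,b},{a,c},{a,f},{a,b,c},{a,d,f}}
  V1234={{a,d,f}}
C dims 4,6,4,1; δ0: rk_F2 3; δ1: rk_F2 3; δ2: rk_F2 1
degree 0: 4−3−0 = 1 → Ȟ^0 ≅ Z/2
degree 1: 6−3−3 = 0 → Ȟ^1 ≅ 0
degree 2: 4−1−3 = 0 → Ȟ^2 ≅ 0


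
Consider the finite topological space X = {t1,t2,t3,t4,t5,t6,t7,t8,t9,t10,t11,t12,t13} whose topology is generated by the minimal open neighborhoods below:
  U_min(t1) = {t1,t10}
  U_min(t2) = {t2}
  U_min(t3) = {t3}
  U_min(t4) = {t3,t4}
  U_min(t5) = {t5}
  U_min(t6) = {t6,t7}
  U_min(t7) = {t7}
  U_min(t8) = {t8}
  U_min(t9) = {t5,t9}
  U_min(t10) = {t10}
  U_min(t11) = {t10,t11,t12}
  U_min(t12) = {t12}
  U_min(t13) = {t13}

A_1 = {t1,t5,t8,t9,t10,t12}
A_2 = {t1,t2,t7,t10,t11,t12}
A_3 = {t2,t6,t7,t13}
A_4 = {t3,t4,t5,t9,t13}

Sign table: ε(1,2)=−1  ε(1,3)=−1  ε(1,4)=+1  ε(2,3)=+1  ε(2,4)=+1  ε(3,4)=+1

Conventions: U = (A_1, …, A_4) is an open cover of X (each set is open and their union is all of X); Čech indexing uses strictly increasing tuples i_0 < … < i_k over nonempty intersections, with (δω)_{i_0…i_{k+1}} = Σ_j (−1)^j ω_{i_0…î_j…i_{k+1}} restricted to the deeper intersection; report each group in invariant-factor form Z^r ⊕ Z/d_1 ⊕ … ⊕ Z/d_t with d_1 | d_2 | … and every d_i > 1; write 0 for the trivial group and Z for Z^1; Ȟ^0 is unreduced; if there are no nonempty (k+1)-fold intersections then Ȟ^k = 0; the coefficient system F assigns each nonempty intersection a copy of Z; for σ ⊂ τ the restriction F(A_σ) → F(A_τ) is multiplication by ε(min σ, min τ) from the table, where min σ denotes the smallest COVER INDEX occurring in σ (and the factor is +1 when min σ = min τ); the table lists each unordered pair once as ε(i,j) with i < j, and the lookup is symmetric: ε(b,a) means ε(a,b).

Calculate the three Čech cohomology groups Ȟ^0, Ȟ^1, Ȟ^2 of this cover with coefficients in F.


Ȟ^0 ≅ 0, Ȟ^1 ≅ Z/2, Ȟ^2 ≅ 0

nonempty intersections:
  A12={t1,t10,t12} A14={t5,t9} A23={t2,t7} A34={t13}
C dims 4,4; δ0: rk 4, SNF 1^3·2
Ȟ^0: (4−4)−0=0 ⇒ 0
Ȟ^1: (4−0)−4=0 plus torsion [2] ⇒ Z/2
Ȟ^2: (0−0)−0=0 ⇒ 0


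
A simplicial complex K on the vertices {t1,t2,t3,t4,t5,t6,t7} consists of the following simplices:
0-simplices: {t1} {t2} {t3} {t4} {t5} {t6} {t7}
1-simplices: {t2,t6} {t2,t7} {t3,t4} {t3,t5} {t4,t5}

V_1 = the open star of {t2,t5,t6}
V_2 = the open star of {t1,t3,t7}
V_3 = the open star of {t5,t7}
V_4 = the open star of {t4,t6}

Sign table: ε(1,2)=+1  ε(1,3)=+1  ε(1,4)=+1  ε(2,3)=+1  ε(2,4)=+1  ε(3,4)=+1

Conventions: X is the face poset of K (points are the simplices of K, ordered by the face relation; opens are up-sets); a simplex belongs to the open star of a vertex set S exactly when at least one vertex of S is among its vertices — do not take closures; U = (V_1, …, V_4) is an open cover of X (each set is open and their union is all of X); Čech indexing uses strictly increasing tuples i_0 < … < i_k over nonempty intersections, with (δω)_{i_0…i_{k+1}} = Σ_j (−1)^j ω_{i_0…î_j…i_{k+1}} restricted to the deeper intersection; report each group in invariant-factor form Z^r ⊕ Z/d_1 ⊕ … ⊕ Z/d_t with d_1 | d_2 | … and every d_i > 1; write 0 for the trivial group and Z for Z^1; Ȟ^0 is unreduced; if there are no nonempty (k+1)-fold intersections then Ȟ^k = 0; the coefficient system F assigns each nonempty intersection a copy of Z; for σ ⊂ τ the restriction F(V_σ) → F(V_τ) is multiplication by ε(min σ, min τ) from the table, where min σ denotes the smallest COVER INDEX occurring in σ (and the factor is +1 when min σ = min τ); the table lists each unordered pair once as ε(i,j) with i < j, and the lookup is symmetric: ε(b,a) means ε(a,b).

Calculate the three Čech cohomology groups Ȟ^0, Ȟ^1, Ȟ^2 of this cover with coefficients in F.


nonempty overlaps:
  V1={{t2},{t5},{t6},{t2,t6},{t2,t7},{t3,t5},{t4,t5}} V2={{t1},{t3},{t7},{t2,t7},{t3,t4},{t3,t5}} V3={{t5},{t7},{t2,t7},{t3,t5},{t4,t5}} V4={{t4},{t6},{t2,t6},{t3,t4},{t4,t5}}
  V12={{t2,t7},{t3,t5}} V13={{t5},{t2,t7},{t3,t5},{t4,t5}} V14={{t6},{t2,t6},{t4,t5}} V23={{t7},{t2,t7},{t3,t5}} V24={{t3,t4}} V34={{t4,t5}}
  V123={{t2,t7},{t3,t5}} V134={{t4,t5}}
C dims 4,6,2; δ0: rk 3, SNF 1^3; δ1: rk 2, SNF 1^2
degree 0: 4−3−0 = 1 → Ȟ^0 ≅ Z
degree 1: 6−2−3 = 1 → Ȟ^1 ≅ Z
degree 2: 2−0−2 = 0 → Ȟ^2 ≅ 0

Ȟ^0 = Z, Ȟ^1 = Z and Ȟ^2 = 0


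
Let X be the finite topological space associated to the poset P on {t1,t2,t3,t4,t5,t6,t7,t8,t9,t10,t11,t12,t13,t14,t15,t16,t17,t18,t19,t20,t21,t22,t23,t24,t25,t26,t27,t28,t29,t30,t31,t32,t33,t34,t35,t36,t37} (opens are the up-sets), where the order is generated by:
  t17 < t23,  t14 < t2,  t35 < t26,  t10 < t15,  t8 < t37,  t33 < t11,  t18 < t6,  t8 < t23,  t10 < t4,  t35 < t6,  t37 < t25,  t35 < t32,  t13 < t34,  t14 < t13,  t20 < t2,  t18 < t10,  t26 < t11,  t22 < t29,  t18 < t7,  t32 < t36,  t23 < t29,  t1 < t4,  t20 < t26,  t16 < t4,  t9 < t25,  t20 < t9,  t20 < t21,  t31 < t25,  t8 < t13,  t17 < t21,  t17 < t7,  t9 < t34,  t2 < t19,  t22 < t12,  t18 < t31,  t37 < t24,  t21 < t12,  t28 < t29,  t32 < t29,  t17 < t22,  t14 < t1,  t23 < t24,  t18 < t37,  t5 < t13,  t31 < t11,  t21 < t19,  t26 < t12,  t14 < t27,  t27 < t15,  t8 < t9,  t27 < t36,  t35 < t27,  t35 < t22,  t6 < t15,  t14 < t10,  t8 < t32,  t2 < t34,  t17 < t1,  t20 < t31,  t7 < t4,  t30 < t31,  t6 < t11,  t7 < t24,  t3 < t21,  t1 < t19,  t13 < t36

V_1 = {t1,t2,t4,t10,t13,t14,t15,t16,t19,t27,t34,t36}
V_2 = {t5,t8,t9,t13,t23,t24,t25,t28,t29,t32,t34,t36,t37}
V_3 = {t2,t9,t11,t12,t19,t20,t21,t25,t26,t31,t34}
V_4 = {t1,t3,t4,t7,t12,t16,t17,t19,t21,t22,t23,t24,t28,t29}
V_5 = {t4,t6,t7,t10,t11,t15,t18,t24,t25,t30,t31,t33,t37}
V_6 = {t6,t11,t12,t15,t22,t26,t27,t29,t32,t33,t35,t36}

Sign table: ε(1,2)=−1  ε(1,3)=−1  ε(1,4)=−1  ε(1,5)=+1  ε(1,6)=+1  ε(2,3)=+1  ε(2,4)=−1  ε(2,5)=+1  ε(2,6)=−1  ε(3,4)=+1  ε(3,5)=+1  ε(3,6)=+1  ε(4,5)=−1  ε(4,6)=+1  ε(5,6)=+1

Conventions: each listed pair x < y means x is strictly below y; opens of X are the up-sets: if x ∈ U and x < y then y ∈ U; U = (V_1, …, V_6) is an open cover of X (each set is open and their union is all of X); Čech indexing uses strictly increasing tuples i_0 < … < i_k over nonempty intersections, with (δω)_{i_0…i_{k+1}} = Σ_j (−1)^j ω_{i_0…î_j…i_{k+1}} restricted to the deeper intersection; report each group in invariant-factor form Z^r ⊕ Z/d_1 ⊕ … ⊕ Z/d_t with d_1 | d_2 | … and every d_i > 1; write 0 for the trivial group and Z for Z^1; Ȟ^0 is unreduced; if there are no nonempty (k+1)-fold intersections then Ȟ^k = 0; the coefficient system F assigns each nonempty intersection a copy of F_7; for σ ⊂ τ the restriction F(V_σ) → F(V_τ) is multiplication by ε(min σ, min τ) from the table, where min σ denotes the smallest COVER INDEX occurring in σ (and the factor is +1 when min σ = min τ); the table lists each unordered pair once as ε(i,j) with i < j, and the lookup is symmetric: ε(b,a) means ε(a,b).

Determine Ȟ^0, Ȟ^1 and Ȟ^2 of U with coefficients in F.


nonempty overlaps:
  V12={t13,t34,t36} V13={t2,t19,t34} V14={t1,t4,t16,t19} V15={t4,t10,t15} V16={t15,t27,t36} V23={t9,t25,t34} V24={t23,t24,t28,t29} V25={t24,t25,t37} V26={t29,t32,t36} V34={t12,t19,t21} V35={t11,t25,t31} V36={t11,t12,t26} V45={t4,t7,t24} V46={t12,t22,t29} V56={t6,t11,t15,t33}
  V123={t34} V126={t36} V134={t19} V145={t4} V156={t15} V235={t25} V245={t24} V246={t29} V346={t12} V356={t11}
C dims 6,15,10; δ0: rk_F7 6; δ1: rk_F7 9
degree 0: 6−6−0 = 0 → Ȟ^0 ≅ 0
degree 1: 15−9−6 = 0 → Ȟ^1 ≅ 0
degree 2: 10−0−9 = 1 → Ȟ^2 ≅ Z/7

Ȟ^0(U;F) ≅ 0, Ȟ^1(U;F) ≅ 0, Ȟ^2(U;F) ≅ Z/7


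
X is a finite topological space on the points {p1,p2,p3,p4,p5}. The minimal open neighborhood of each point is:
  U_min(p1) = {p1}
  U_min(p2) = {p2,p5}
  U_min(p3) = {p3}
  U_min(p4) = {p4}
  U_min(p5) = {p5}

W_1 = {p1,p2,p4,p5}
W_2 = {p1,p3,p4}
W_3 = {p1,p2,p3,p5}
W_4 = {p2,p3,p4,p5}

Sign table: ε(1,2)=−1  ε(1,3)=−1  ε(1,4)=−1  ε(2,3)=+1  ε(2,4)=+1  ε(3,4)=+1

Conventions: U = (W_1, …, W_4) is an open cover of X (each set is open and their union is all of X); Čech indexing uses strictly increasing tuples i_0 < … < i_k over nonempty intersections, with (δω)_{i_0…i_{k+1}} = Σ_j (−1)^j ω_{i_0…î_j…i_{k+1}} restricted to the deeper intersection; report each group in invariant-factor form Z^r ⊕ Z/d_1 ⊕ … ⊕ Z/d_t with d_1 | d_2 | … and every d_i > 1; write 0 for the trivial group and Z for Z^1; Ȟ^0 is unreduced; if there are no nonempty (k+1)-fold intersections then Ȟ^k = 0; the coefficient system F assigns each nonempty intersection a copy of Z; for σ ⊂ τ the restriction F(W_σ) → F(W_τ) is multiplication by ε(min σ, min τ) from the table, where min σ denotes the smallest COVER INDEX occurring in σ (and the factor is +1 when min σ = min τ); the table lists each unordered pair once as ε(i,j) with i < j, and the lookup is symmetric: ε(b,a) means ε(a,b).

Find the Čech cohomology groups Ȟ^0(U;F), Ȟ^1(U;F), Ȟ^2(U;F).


nerve of the cover:
  W12={p1,p4} W13={p1,p2,p5} W14={p2,p4,p5} W23={p1,p3} W24={p3,p4} W34={p2,p3,p5}
  W123={p1} W124={p4} W134={p2,p5} W234={p3}
C dims 4,6,4; δ0: rk 3, SNF 1^3; δ1: rk 3, SNF 1^3
Ȟ^0 = (4 − 3) − 0 = 1, so Ȟ^0 ≅ Z
Ȟ^1 = (6 − 3) − 3 = 0, so Ȟ^1 ≅ 0
Ȟ^2 = (4 − 0) − 3 = 1, so Ȟ^2 ≅ Z

Ȟ^0 ≅ Z; Ȟ^1 ≅ 0; Ȟ^2 ≅ Z


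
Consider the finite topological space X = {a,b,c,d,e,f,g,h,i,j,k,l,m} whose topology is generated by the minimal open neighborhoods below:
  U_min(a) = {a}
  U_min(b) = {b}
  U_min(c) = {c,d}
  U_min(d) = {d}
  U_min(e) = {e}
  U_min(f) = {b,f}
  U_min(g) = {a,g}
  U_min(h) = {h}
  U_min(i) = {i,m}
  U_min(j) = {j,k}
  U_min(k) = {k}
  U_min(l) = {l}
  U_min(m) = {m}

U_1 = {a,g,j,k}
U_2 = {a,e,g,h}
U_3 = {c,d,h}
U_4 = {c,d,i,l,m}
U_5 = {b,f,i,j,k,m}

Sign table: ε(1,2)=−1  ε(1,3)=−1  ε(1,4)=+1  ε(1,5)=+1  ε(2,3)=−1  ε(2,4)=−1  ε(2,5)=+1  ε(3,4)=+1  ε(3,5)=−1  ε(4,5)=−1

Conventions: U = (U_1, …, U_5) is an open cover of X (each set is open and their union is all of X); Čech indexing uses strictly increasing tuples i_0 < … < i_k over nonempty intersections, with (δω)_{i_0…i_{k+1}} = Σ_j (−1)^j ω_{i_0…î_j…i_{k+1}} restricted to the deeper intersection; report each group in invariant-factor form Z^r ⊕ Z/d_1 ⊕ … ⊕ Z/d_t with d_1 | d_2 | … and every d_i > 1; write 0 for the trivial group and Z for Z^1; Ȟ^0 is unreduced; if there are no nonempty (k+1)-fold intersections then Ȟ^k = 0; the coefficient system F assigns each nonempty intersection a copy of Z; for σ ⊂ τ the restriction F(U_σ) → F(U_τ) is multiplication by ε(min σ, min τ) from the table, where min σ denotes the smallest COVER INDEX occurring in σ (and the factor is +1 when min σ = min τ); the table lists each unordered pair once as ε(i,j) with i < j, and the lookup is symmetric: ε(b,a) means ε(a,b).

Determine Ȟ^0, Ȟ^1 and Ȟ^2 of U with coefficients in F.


nonempty intersections:
  U12={a,g} U15={j,k} U23={h} U34={c,d} U45={i,m}
C dims 5,5; δ0: rk 5, SNF 1^4·2
Ȟ^0: (5−5)−0=0 ⇒ 0
Ȟ^1: (5−0)−5=0 plus torsion [2] ⇒ Z/2
Ȟ^2: (0−0)−0=0 ⇒ 0

Ȟ^0 = 0, Ȟ^1 = Z/2 and Ȟ^2 = 0


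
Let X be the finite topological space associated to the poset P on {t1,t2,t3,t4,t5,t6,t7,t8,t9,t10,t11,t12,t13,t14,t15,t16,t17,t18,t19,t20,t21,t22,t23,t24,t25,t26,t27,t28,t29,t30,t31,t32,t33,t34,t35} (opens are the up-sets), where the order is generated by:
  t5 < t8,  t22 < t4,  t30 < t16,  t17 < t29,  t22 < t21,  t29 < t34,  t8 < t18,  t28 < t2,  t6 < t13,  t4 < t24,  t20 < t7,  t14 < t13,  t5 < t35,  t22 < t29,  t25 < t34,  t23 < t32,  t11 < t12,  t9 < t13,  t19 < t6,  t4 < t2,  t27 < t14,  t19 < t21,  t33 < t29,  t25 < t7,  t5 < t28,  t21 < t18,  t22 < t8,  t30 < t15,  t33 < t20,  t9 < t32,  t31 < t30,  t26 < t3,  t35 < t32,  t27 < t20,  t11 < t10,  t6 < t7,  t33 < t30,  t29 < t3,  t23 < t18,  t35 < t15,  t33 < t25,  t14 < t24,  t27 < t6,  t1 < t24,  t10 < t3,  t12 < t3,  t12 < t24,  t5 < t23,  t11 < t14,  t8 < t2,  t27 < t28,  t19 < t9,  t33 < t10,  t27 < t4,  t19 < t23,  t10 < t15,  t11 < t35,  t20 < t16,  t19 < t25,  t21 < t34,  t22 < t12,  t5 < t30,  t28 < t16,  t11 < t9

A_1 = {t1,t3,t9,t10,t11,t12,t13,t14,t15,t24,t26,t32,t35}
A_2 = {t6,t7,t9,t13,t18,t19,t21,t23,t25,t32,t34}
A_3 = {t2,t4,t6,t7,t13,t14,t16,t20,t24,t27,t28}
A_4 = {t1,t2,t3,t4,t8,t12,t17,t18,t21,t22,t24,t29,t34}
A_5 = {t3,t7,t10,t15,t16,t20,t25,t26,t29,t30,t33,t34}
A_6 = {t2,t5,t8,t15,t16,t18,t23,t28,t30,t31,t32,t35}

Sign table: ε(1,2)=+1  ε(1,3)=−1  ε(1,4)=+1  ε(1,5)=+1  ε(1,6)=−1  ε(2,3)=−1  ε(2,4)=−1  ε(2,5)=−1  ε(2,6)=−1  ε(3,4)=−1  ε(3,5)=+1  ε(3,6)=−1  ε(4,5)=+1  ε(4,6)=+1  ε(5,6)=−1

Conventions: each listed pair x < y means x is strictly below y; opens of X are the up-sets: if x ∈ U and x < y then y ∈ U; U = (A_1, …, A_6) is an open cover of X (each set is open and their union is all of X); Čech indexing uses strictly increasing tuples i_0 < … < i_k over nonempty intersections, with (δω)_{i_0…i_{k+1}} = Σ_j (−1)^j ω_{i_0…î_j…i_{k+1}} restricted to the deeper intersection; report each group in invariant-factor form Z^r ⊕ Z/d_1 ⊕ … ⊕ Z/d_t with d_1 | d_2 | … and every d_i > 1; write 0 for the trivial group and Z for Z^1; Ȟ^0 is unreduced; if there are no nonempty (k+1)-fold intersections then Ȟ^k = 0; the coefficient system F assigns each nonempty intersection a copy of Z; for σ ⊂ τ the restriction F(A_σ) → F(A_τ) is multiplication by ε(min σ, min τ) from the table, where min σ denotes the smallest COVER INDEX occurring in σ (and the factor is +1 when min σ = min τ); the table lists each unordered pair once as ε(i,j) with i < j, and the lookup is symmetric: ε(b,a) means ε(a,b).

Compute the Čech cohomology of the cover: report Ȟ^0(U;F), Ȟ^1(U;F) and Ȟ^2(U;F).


intersection data:
  A12={t9,t13,t32} A13={t13,t14,t24} A14={t1,t3,t12,t24} A15={t3,t10,t15,t26} A16={t15,t32,t35} A23={t6,t7,t13} A24={t18,t21,t34} A25={t7,t25,t34} A26={t18,t23,t32} A34={t2,t4,t24} A35={t7,t16,t20} A36={t2,t16,t28} A45={t3,t29,t34} A46={t2,t8,t18} A56={t15,t16,t30}
  A123={t13} A126={t32} A134={t24} A145={t3} A156={t15} A235={t7} A245={t34} A246={t18} A346={t2} A356={t16}
C dims 6,15,10; δ0: rk 6, SNF 1^5·2; δ1: rk 9, SNF 1^9
Ȟ^0 = (6 − 6) − 0 = 0, so Ȟ^0 ≅ 0
Ȟ^1 = (15 − 9) − 6 = 0 plus torsion [2], so Ȟ^1 ≅ Z/2
Ȟ^2 = (10 − 0) − 9 = 1, so Ȟ^2 ≅ Z

Ȟ^0 = 0; Ȟ^1 = Z/2; Ȟ^2 = Z


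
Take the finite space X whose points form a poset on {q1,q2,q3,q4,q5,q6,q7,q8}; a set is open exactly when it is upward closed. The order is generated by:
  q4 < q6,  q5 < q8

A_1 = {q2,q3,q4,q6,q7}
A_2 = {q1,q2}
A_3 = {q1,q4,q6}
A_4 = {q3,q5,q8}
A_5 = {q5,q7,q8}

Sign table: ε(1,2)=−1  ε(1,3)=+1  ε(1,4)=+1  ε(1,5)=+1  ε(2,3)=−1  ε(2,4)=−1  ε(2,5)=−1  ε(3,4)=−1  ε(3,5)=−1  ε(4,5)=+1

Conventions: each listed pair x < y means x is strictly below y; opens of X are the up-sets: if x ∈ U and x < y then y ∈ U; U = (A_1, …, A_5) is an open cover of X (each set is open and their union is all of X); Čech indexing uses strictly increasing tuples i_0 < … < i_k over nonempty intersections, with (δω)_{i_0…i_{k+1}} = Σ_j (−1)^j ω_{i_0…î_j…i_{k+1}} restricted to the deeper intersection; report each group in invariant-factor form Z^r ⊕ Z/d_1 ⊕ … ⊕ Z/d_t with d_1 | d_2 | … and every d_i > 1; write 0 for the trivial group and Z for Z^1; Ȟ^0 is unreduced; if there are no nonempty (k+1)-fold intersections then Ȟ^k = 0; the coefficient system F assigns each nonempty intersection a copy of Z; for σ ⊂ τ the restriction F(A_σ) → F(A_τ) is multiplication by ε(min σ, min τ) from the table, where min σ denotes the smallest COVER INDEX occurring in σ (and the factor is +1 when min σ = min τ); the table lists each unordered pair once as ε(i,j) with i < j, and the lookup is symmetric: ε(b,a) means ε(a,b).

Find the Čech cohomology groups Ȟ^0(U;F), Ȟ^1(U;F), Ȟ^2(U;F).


intersection data:
  A12={q2} A13={q4,q6} A14={q3} A15={q7} A23={q1} A45={q5,q8}
C dims 5,6; δ0: rk 4, SNF 1^4
Ȟ^0 = (5 − 4) − 0 = 1, so Ȟ^0 ≅ Z
Ȟ^1 = (6 − 0) − 4 = 2, so Ȟ^1 ≅ Z^2
Ȟ^2 = (0 − 0) − 0 = 0, so Ȟ^2 ≅ 0

Ȟ^0 = Z, Ȟ^1 = Z^2, Ȟ^2 = 0


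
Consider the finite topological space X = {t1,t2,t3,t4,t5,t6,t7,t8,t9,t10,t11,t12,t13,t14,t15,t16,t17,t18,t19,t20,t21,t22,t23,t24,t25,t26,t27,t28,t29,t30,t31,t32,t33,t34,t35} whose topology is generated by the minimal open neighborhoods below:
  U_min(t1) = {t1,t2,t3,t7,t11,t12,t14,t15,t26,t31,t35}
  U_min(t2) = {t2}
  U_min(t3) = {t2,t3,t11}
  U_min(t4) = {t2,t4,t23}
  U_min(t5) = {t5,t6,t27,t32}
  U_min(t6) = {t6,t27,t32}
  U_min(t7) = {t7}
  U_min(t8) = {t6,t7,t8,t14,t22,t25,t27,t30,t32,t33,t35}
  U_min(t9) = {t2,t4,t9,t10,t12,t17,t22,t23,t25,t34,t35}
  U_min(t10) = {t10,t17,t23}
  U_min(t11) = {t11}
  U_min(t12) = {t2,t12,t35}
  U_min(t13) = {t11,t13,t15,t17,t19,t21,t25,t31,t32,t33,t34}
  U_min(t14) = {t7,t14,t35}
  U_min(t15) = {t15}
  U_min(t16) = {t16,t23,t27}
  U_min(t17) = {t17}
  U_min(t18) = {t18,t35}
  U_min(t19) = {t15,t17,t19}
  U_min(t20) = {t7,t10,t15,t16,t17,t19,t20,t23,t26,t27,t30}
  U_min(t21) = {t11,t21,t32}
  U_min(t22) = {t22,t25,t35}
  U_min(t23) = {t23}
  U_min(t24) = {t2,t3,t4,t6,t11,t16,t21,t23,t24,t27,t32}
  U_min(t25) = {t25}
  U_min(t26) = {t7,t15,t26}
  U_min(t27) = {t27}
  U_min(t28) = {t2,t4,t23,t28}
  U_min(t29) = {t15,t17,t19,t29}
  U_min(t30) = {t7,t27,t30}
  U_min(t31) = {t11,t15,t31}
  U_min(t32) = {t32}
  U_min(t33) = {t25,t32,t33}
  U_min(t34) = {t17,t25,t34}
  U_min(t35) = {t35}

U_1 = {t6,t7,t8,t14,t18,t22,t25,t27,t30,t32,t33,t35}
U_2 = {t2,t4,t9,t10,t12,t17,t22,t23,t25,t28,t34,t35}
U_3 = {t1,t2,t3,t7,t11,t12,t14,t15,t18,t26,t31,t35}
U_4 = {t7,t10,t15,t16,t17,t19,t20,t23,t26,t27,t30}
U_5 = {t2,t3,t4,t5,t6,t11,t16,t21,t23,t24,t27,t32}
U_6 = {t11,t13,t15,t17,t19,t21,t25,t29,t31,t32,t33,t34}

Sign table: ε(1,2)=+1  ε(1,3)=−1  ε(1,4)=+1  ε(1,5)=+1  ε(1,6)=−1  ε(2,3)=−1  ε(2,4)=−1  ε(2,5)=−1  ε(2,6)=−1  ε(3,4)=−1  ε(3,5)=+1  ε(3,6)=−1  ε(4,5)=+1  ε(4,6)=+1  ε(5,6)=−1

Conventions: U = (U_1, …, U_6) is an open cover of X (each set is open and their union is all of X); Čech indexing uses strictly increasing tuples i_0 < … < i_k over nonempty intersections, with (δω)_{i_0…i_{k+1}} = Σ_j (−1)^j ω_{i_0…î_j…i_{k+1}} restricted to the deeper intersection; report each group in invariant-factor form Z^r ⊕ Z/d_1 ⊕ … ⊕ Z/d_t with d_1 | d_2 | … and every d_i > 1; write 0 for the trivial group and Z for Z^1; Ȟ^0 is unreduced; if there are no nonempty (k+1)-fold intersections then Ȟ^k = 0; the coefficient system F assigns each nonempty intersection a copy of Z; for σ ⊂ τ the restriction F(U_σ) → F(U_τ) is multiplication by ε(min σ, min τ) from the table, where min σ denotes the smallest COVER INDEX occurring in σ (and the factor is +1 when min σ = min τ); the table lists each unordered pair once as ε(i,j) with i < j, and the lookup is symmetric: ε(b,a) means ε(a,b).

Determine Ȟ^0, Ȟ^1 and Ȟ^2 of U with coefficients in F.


nerve of the cover:
  U12={t22,t25,t35} U13={t7,t14,t18,t35} U14={t7,t27,t30} U15={t6,t27,t32} U16={t25,t32,t33} U23={t2,t12,t35} U24={t10,t17,t23} U25={t2,t4,t23} U26={t17,t25,t34} U34={t7,t15,t26} U35={t2,t3,t11} U36={t11,t15,t31} U45={t16,t23,t27} U46={t15,t17,t19} U56={t11,t21,t32}
  U123={t35} U126={t25} U134={t7} U145={t27} U156={t32} U235={t2} U245={t23} U246={t17} U346={t15} U356={t11}
C dims 6,15,10; δ0: rk 6, SNF 1^5·2; δ1: rk 9, SNF 1^9
Ȟ^0 = (6 − 6) − 0 = 0, so Ȟ^0 ≅ 0
Ȟ^1 = (15 − 9) − 6 = 0 plus torsion [2], so Ȟ^1 ≅ Z/2
Ȟ^2 = (10 − 0) − 9 = 1, so Ȟ^2 ≅ Z

Ȟ^0(U;F) ≅ 0, Ȟ^1(U;F) ≅ Z/2, Ȟ^2(U;F) ≅ Z


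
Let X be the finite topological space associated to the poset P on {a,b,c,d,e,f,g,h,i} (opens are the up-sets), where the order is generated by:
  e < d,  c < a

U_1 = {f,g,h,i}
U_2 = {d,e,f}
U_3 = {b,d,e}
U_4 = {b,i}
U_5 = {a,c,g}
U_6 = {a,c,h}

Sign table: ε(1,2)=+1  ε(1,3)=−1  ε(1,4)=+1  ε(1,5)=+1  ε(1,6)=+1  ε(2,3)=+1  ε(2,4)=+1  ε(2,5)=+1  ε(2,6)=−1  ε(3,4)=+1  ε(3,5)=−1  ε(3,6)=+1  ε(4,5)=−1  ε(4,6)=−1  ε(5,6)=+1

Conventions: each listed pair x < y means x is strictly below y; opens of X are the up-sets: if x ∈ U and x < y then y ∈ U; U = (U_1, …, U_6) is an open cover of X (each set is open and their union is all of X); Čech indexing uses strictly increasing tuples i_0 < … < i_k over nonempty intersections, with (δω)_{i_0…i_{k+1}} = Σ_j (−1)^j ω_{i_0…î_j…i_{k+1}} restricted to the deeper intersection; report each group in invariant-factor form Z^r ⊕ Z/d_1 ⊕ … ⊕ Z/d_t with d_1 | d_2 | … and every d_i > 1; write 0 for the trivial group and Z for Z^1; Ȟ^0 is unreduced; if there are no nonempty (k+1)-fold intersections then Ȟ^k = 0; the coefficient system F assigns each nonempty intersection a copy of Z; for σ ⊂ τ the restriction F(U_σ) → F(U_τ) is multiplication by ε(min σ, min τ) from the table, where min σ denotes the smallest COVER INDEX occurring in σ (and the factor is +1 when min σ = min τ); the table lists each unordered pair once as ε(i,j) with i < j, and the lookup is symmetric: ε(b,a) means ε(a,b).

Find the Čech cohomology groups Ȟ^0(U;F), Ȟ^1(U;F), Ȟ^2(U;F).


Ȟ^0 ≅ Z, Ȟ^1 ≅ Z^2 and Ȟ^2 ≅ 0

nonempty intersections:
  U12={f} U14={i} U15={g} U16={h} U23={d,e} U34={b} U56={a,c}
C dims 6,7; δ0: rk 5, SNF 1^5
Ȟ^0: (6−5)−0=1 ⇒ Z
Ȟ^1: (7−0)−5=2 ⇒ Z^2
Ȟ^2: (0−0)−0=0 ⇒ 0


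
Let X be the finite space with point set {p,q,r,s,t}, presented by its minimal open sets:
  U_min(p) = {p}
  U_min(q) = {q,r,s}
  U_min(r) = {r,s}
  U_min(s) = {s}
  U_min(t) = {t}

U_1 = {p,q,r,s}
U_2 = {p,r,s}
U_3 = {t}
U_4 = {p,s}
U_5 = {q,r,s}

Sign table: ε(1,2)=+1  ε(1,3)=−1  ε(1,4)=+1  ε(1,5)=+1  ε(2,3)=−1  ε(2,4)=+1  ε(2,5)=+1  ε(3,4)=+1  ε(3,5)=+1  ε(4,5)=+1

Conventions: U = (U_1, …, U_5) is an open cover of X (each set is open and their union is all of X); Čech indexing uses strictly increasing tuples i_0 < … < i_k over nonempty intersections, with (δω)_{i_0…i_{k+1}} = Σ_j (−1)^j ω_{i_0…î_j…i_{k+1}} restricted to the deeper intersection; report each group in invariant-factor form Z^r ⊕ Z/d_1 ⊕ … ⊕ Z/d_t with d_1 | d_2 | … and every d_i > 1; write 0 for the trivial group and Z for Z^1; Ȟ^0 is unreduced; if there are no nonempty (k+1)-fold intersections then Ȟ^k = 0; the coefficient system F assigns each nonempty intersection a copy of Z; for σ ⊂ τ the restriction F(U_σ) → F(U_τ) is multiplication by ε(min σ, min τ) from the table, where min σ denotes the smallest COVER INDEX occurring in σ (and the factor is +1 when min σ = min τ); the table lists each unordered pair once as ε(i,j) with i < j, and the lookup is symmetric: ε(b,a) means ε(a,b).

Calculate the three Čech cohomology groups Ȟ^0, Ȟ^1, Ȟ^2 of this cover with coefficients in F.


Ȟ^0 = Z^2, Ȟ^1 = 0, Ȟ^2 = 0

intersection data:
  U12={p,r,s} U14={p,s} U15={q,r,s} U24={p,s} U25={r,s} U45={s}
  U124={p,s} U125={r,s} U145={s} U245={s}
  U1245={s}
C dims 5,6,4,1; δ0: rk 3, SNF 1^3; δ1: rk 3, SNF 1^3; δ2: rk 1, SNF 1^1
Ȟ^0 = (5 − 3) − 0 = 2, so Ȟ^0 ≅ Z^2
Ȟ^1 = (6 − 3) − 3 = 0, so Ȟ^1 ≅ 0
Ȟ^2 = (4 − 1) − 3 = 0, so Ȟ^2 ≅ 0


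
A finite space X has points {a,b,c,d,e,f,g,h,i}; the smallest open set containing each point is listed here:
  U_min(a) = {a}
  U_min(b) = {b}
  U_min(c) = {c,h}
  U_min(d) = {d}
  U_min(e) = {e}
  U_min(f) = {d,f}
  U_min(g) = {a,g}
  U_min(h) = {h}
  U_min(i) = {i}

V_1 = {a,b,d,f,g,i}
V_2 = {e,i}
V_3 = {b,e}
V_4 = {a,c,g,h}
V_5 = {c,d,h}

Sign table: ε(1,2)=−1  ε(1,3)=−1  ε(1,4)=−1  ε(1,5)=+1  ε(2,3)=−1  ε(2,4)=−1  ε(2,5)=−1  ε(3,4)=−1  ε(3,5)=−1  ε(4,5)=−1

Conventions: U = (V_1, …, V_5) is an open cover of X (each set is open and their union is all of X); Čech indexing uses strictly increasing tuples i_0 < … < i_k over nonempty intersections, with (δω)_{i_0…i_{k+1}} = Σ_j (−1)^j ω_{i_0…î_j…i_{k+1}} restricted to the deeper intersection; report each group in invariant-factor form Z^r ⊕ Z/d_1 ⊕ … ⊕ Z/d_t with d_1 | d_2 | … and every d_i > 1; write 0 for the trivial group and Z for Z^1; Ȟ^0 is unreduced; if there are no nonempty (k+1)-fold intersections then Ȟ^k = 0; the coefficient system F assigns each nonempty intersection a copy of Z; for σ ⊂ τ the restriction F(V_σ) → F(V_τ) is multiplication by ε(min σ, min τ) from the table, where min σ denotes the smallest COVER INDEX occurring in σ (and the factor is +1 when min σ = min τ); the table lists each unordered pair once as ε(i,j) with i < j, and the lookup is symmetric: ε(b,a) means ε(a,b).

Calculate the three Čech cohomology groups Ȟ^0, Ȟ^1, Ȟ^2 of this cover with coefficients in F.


nonempty intersections:
  V12={i} V13={b} V14={a,g} V15={d} V23={e} V45={c,h}
C dims 5,6; δ0: rk 5, SNF 1^4·2
Ȟ^0: (5−5)−0=0 ⇒ 0
Ȟ^1: (6−0)−5=1 plus torsion [2] ⇒ Z ⊕ Z/2
Ȟ^2: (0−0)−0=0 ⇒ 0

Ȟ^0 ≅ 0, Ȟ^1 ≅ Z ⊕ Z/2, Ȟ^2 ≅ 0


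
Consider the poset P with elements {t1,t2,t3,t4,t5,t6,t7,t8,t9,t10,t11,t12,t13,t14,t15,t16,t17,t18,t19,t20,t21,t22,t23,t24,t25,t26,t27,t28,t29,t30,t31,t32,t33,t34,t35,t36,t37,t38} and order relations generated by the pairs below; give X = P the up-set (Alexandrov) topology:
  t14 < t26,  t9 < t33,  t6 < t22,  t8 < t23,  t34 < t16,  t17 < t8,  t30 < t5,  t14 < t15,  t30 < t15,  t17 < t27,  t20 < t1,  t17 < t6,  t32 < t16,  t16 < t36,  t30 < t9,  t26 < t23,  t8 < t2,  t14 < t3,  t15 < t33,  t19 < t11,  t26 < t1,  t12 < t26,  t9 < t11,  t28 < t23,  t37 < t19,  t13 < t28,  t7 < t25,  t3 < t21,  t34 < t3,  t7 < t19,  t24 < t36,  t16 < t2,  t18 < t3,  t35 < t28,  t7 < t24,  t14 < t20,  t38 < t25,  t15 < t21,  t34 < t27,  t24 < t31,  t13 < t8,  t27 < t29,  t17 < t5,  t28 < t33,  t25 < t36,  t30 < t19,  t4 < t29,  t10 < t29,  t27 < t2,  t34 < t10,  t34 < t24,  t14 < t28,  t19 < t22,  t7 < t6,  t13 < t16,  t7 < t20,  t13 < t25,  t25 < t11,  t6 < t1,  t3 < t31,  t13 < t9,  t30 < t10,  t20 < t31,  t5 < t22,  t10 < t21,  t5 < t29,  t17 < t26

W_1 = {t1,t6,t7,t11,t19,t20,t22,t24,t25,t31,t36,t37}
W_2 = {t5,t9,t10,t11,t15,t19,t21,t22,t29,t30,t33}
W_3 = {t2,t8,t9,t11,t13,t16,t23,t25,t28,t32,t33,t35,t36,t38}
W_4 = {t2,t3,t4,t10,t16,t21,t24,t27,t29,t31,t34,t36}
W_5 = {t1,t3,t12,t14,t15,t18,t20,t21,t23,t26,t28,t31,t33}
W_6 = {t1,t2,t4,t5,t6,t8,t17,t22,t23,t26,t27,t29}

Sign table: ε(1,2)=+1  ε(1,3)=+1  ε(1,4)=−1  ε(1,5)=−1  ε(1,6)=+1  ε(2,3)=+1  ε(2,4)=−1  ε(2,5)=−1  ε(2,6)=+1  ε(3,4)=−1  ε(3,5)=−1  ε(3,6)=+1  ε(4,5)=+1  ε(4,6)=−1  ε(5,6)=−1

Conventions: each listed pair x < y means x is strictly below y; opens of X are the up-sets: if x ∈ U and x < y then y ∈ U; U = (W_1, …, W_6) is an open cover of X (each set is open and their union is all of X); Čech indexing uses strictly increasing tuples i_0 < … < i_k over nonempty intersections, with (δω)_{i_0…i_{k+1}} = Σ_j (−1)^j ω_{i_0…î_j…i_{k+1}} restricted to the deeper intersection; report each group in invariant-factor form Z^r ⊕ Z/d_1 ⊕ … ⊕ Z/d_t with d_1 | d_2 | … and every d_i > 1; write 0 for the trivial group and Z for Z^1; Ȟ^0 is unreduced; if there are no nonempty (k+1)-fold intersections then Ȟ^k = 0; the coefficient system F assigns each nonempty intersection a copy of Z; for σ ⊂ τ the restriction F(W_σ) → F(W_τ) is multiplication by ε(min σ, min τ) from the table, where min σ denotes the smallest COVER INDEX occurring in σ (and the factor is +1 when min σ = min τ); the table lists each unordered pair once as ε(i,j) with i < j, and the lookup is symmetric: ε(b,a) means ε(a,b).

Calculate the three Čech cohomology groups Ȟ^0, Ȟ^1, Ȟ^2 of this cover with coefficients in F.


Ȟ^0(U;F) ≅ Z, Ȟ^1(U;F) ≅ 0 and Ȟ^2(U;F) ≅ Z/2

nonempty intersections:
  W12={t11,t19,t22} W13={t11,t25,t36} W14={t24,t31,t36} W15={t1,t20,t31} W16={t1,t6,t22} W23={t9,t11,t33} W24={t10,t21,t29} W25={t15,t21,t33} W26={t5,t22,t29} W34={t2,t16,t36} W35={t23,t28,t33} W36={t2,t8,t23} W45={t3,t21,t31} W46={t2,t4,t27,t29} W56={t1,t23,t26}
  W123={t11} W126={t22} W134={t36} W145={t31} W156={t1} W235={t33} W245={t21} W246={t29} W346={t2} W356={t23}
C dims 6,15,10; δ0: rk 5, SNF 1^5; δ1: rk 10, SNF 1^9·2
Ȟ^0: (6−5)−0=1 ⇒ Z
Ȟ^1: (15−10)−5=0 ⇒ 0
Ȟ^2: (10−0)−10=0 plus torsion [2] ⇒ Z/2
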